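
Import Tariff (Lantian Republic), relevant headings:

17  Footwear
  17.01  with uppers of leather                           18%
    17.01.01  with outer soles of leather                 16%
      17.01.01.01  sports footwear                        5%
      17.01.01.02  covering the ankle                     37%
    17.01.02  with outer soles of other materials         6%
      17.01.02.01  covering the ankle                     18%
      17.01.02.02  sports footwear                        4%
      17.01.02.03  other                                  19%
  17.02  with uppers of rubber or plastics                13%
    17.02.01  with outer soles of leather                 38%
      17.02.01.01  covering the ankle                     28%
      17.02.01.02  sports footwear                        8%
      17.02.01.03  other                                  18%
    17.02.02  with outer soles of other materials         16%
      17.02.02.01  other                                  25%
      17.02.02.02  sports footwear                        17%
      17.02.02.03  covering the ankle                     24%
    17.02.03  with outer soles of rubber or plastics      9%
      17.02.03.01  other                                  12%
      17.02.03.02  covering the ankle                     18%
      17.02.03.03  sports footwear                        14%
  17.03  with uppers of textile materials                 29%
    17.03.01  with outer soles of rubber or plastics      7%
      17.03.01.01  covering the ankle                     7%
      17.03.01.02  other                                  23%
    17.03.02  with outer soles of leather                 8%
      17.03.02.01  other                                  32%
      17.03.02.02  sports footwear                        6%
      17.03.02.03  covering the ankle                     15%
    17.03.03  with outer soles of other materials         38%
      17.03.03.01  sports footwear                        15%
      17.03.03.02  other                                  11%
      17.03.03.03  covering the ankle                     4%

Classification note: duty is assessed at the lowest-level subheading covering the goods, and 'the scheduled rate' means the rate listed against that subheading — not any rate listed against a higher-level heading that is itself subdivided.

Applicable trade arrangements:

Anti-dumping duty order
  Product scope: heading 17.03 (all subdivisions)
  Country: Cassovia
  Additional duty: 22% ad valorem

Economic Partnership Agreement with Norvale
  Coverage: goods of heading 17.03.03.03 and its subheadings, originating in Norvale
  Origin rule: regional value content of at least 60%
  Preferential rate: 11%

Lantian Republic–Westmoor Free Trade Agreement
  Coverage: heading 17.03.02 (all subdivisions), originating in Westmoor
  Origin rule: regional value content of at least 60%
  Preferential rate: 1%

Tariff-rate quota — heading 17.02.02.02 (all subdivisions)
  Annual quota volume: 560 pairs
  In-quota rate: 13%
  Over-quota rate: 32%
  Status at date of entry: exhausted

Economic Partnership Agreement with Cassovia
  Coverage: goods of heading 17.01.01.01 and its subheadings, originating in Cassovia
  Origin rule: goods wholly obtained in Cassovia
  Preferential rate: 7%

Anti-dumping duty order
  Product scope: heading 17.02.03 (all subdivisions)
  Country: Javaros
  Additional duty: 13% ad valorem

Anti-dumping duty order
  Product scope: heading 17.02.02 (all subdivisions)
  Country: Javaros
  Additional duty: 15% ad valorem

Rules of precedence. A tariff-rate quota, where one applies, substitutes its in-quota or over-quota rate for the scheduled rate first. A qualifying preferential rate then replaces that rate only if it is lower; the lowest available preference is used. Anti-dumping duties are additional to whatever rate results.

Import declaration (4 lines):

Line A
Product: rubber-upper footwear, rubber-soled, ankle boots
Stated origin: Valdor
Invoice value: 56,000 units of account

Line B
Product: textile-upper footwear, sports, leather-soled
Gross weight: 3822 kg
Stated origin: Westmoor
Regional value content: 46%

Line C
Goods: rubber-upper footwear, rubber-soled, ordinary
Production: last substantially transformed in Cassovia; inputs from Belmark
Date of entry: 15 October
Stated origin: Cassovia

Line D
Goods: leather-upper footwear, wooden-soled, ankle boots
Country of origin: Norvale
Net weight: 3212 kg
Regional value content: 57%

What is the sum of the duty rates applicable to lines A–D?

54%

Line A: rubber-upper → 17.02; rubber-soled → 17.02.03; ankle boots → 17.02.03.02. Scheduled 18%. No special measure applies. → 18%.
Line B: textile-upper → 17.03; leather-soled → 17.03.02; sports → 17.03.02.02. Scheduled 6%. Westmoor agreement on 17.03.02: RVC < 60%. → 6%.
Line C: rubber-upper → 17.02; rubber-soled → 17.02.03; ordinary → 17.02.03.01. Scheduled 12%. Cassovia agreement on 17.01.01.01: 17.02.03.01 not covered. → 12%.
Line D: leather-upper → 17.01; wooden-soled → 17.01.02; ankle boots → 17.01.02.01. Scheduled 18%. Norvale agreement on 17.03.03.03: 17.01.02.01 not covered. → 18%.
Sum: 18% + 6% + 12% + 18% = 54%.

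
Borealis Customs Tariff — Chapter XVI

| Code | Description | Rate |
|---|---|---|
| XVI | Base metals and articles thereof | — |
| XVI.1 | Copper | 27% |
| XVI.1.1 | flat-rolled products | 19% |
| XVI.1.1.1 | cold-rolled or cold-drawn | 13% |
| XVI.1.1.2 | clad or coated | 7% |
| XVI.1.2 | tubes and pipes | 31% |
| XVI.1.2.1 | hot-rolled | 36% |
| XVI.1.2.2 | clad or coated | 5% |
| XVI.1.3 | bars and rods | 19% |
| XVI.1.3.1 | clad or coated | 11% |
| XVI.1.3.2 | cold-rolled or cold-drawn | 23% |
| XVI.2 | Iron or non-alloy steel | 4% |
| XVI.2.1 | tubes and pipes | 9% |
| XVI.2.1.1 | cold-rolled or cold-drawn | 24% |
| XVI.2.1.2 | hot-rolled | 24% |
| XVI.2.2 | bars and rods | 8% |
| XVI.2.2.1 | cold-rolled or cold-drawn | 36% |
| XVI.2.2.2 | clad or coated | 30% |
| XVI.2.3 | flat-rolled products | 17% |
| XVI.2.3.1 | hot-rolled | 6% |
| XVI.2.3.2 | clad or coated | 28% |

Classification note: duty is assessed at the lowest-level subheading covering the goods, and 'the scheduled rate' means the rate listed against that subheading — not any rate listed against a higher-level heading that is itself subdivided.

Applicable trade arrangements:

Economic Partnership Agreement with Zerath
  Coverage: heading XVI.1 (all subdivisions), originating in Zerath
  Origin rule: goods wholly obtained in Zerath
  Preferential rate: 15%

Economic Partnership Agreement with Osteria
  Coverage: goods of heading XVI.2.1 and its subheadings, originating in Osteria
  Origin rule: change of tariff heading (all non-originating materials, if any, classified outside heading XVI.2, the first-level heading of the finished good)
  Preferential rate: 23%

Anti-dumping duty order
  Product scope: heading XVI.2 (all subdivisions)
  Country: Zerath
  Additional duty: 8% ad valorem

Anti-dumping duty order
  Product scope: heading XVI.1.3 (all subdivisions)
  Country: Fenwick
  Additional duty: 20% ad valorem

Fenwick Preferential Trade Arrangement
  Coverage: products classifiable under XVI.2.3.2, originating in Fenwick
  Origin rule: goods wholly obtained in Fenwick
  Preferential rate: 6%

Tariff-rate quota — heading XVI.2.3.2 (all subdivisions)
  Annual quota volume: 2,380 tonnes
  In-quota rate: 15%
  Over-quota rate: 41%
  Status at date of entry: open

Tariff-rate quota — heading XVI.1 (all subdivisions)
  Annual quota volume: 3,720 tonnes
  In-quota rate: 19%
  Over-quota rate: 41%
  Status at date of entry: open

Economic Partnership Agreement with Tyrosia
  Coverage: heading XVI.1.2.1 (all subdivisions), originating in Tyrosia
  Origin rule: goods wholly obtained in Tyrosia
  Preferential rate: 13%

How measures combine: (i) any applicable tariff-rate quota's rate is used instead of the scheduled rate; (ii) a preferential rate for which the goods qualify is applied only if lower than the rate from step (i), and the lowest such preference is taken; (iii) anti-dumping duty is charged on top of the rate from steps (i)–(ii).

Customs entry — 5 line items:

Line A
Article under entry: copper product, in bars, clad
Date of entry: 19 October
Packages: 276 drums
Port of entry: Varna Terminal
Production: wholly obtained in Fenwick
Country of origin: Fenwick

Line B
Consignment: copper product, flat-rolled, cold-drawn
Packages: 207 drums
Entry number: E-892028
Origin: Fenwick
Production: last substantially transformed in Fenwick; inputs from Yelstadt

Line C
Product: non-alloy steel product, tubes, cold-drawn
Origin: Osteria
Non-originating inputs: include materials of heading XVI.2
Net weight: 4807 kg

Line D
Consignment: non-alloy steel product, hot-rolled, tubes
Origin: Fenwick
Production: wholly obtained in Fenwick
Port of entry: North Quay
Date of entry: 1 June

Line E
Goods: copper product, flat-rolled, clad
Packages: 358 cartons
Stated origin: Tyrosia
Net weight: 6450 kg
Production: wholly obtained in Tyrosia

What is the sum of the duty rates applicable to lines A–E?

Line A: copper → XVI.1; in bars → XVI.1.3; clad → XVI.1.3.1. Scheduled 11%. quota on XVI.1 open → in-quota 19%; Fenwick agreement on XVI.2.3.2: XVI.1.3.1 not covered; anti-dumping (Fenwick, XVI.1.3): +20%; total 19% + 20% = 39%. → 39%.
Line B: copper → XVI.1; flat-rolled → XVI.1.1; cold-drawn → XVI.1.1.1. Scheduled 13%. quota on XVI.1 open → in-quota 19%; Fenwick agreement on XVI.2.3.2: XVI.1.1.1 not covered. → 19%.
Line C: non-alloy steel → XVI.2; tubes → XVI.2.1; cold-drawn → XVI.2.1.1. Scheduled 24%. Osteria agreement on XVI.2.1: CTH not met. → 24%.
Line D: non-alloy steel → XVI.2; tubes → XVI.2.1; hot-rolled → XVI.2.1.2. Scheduled 24%. Fenwick agreement on XVI.2.3.2: XVI.2.1.2 not covered. → 24%.
Line E: copper → XVI.1; flat-rolled → XVI.1.1; clad → XVI.1.1.2. Scheduled 7%. quota on XVI.1 open → in-quota 19%; Tyrosia agreement on XVI.1.2.1: XVI.1.1.2 not covered. → 19%.
Sum: 39% + 19% + 24% + 24% + 19% = 125%.

125%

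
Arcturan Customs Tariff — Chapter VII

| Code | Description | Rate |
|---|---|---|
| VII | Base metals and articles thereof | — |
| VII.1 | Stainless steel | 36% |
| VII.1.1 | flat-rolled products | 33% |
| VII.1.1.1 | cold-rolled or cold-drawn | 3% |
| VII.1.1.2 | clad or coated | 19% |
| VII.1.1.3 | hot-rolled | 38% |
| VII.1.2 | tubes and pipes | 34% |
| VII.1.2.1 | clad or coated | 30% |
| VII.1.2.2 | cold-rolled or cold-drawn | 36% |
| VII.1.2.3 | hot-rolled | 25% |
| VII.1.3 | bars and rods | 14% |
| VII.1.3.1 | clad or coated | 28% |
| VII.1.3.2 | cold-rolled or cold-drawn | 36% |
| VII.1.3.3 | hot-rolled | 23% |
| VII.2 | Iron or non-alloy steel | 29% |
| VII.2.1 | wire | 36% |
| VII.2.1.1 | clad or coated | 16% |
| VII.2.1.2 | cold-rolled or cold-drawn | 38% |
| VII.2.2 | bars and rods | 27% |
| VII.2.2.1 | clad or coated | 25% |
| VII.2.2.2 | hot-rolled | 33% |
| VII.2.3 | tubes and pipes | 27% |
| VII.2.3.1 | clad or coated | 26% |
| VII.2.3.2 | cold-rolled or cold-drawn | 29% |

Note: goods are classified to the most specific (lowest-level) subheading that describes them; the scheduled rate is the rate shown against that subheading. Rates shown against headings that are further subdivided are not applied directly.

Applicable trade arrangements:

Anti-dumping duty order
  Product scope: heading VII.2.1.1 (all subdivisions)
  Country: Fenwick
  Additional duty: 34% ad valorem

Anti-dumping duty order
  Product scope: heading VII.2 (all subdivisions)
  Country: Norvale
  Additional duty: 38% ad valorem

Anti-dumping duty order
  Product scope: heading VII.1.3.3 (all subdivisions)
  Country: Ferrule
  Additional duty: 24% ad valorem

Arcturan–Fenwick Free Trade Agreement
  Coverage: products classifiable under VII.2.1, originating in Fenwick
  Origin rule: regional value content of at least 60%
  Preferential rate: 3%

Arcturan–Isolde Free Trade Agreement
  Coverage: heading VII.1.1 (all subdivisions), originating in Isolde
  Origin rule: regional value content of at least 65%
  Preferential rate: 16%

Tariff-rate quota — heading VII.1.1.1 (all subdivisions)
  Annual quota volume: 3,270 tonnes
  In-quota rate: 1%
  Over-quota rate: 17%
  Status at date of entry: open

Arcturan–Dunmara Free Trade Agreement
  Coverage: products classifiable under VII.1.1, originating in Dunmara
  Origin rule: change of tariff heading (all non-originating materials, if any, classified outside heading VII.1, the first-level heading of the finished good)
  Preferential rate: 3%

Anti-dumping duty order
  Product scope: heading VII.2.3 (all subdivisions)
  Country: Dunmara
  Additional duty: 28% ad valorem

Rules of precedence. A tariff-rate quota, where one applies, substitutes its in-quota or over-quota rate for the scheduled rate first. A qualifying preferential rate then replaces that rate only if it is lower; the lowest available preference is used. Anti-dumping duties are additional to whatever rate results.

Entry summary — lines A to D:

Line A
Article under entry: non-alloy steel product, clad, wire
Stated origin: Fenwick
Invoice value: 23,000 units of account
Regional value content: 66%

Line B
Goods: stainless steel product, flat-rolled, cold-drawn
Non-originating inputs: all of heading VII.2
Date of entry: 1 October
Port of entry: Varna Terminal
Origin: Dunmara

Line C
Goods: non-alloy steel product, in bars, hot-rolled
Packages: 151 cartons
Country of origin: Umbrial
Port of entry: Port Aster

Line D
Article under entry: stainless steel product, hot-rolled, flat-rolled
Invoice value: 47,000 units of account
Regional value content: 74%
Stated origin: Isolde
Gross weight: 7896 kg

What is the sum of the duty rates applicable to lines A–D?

Line A: non-alloy steel → VII.2; wire → VII.2.1; clad → VII.2.1.1. Scheduled 16%. Fenwick agreement on VII.2.1: RVC ≥ 60% → 3% available; preferential 3%; anti-dumping (Fenwick, VII.2.1.1): +34%; total 3% + 34% = 37%. → 37%.
Line B: stainless steel → VII.1; flat-rolled → VII.1.1; cold-drawn → VII.1.1.1. Scheduled 3%. quota on VII.1.1.1 open → in-quota 1%; Dunmara agreement on VII.1.1: CTH met → 3% available; preference 3% not lower than 1% → no reduction. → 1%.
Line C: non-alloy steel → VII.2; in bars → VII.2.2; hot-rolled → VII.2.2.2. Scheduled 33%. No special measure applies. → 33%.
Line D: stainless steel → VII.1; flat-rolled → VII.1.1; hot-rolled → VII.1.1.3. Scheduled 38%. Isolde agreement on VII.1.1: RVC ≥ 65% → 16% available; preferential 16%. → 16%.
Sum: 37% + 1% + 33% + 16% = 87%.

87%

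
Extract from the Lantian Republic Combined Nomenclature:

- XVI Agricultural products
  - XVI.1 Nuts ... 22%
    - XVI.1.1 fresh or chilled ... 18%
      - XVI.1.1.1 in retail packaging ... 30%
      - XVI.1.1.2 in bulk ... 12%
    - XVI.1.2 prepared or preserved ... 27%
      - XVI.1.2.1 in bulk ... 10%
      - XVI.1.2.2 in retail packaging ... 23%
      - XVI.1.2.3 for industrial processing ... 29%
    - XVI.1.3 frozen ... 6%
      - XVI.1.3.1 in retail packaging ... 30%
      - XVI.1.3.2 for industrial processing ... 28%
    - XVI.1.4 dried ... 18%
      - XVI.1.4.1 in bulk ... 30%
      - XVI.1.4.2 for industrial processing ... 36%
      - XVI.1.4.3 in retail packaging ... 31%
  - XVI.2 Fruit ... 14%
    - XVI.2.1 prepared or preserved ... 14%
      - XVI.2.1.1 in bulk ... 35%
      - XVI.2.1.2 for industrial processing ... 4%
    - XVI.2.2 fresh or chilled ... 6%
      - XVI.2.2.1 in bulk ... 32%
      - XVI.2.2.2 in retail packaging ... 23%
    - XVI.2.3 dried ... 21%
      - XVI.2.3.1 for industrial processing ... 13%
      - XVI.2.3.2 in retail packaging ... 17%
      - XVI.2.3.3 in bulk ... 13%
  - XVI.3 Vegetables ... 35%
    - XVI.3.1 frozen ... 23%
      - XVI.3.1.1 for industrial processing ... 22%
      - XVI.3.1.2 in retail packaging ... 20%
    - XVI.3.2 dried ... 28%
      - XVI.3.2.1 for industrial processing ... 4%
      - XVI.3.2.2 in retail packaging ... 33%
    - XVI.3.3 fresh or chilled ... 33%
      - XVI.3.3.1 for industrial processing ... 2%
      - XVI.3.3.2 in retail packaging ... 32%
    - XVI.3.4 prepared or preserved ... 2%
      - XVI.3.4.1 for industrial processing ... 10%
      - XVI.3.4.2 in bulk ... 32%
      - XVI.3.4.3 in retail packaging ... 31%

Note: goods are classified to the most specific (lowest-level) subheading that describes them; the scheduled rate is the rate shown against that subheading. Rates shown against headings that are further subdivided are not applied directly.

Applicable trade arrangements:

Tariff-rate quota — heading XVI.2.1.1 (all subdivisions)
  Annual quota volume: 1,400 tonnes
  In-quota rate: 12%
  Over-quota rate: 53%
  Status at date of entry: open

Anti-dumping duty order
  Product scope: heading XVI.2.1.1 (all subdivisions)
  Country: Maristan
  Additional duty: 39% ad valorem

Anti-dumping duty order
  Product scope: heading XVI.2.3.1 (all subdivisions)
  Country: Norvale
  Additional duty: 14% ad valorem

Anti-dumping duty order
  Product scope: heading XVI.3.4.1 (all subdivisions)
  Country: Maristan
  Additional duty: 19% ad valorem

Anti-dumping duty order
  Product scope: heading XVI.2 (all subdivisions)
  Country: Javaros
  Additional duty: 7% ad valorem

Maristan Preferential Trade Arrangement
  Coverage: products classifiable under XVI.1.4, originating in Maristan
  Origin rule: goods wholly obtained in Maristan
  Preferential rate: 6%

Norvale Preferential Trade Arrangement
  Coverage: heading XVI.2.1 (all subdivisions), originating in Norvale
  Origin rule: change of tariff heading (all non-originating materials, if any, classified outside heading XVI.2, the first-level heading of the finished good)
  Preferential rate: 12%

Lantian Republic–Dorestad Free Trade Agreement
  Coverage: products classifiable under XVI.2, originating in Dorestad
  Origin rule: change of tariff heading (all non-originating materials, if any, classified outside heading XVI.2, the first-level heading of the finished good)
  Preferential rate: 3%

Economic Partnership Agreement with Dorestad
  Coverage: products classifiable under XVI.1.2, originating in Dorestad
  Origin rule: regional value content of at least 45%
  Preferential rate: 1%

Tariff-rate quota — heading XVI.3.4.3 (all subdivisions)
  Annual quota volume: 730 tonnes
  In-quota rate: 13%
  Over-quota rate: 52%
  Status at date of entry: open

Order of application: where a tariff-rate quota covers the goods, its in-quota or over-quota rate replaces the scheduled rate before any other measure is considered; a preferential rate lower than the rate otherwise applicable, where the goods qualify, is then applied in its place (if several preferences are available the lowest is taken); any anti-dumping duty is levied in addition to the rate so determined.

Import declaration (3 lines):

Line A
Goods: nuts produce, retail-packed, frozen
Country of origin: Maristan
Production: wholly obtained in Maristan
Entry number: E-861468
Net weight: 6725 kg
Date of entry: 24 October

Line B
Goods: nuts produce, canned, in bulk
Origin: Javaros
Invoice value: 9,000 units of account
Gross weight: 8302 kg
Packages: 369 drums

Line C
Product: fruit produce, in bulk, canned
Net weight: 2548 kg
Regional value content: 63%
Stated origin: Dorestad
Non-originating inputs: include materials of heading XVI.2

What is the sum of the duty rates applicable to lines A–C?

Line A: nuts → XVI.1; frozen → XVI.1.3; retail-packed → XVI.1.3.1. Scheduled 30%. Maristan agreement on XVI.1.4: XVI.1.3.1 not covered. → 30%.
Line B: nuts → XVI.1; canned → XVI.1.2; in bulk → XVI.1.2.1. Scheduled 10%. No special measure applies. → 10%.
Line C: fruit → XVI.2; canned → XVI.2.1; in bulk → XVI.2.1.1. Scheduled 35%. quota on XVI.2.1.1 open → in-quota 12%; Dorestad agreement on XVI.2: CTH not met; Dorestad agreement on XVI.1.2: XVI.2.1.1 not covered. → 12%.
Sum: 30% + 10% + 12% = 52%.

52%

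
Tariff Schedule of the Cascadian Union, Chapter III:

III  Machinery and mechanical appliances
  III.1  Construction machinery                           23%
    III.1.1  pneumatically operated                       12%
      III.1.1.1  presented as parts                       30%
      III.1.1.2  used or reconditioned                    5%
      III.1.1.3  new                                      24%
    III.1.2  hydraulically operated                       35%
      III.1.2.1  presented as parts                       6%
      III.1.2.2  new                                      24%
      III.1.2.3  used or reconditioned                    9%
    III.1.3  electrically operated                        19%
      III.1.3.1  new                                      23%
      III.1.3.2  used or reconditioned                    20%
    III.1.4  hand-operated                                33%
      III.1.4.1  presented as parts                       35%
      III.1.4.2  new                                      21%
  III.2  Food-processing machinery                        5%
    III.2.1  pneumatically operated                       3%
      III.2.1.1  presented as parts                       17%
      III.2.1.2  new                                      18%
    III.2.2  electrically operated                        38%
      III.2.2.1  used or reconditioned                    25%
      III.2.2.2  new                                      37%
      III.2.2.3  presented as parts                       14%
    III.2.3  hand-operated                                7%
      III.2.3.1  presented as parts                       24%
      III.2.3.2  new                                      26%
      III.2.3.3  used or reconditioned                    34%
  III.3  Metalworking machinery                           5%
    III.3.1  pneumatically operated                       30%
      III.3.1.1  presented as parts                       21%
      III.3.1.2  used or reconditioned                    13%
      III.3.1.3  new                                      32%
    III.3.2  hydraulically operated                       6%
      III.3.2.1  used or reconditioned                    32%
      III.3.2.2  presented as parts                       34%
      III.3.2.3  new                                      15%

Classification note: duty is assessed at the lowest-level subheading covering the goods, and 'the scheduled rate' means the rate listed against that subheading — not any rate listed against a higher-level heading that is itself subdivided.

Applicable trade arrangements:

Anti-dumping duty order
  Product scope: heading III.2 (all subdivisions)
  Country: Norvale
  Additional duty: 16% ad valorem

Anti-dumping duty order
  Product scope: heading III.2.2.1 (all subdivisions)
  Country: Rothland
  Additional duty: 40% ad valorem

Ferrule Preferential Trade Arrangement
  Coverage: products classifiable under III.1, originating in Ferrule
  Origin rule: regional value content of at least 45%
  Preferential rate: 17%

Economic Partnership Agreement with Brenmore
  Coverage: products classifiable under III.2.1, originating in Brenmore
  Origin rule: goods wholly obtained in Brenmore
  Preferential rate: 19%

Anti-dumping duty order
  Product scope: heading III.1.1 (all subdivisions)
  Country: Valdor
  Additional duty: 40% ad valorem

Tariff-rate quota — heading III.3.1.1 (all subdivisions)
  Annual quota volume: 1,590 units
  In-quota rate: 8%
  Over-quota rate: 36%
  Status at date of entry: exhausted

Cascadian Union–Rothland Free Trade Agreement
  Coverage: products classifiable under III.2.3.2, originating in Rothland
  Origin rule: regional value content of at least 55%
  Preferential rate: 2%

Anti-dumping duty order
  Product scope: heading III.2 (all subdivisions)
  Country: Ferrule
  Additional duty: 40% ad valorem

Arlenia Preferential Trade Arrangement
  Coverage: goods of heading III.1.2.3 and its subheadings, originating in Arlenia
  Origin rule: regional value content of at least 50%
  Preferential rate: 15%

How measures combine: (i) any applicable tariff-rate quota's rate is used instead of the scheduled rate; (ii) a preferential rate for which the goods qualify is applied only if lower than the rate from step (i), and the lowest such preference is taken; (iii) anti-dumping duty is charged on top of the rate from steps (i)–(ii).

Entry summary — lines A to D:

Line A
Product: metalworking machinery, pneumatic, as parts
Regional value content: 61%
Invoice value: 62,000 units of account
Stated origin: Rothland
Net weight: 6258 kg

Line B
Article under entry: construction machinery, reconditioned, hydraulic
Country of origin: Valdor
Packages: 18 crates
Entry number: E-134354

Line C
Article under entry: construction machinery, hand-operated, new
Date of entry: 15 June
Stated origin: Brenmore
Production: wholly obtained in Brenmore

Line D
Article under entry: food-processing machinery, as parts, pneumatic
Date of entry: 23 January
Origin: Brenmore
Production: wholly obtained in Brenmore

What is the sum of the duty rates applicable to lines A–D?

83%

Line A: metalworking → III.3; pneumatic → III.3.1; as parts → III.3.1.1. Scheduled 21%. quota on III.3.1.1 exhausted → over-quota 36%; Rothland agreement on III.2.3.2: III.3.1.1 not covered. → 36%.
Line B: construction → III.1; hydraulic → III.1.2; reconditioned → III.1.2.3. Scheduled 9%. No special measure applies. → 9%.
Line C: construction → III.1; hand-operated → III.1.4; new → III.1.4.2. Scheduled 21%. Brenmore agreement on III.2.1: III.1.4.2 not covered. → 21%.
Line D: food-processing → III.2; pneumatic → III.2.1; as parts → III.2.1.1. Scheduled 17%. Brenmore agreement on III.2.1: wholly obtained → 19% available; preference 19% not lower than 17% → no reduction. → 17%.
Sum: 36% + 9% + 21% + 17% = 83%.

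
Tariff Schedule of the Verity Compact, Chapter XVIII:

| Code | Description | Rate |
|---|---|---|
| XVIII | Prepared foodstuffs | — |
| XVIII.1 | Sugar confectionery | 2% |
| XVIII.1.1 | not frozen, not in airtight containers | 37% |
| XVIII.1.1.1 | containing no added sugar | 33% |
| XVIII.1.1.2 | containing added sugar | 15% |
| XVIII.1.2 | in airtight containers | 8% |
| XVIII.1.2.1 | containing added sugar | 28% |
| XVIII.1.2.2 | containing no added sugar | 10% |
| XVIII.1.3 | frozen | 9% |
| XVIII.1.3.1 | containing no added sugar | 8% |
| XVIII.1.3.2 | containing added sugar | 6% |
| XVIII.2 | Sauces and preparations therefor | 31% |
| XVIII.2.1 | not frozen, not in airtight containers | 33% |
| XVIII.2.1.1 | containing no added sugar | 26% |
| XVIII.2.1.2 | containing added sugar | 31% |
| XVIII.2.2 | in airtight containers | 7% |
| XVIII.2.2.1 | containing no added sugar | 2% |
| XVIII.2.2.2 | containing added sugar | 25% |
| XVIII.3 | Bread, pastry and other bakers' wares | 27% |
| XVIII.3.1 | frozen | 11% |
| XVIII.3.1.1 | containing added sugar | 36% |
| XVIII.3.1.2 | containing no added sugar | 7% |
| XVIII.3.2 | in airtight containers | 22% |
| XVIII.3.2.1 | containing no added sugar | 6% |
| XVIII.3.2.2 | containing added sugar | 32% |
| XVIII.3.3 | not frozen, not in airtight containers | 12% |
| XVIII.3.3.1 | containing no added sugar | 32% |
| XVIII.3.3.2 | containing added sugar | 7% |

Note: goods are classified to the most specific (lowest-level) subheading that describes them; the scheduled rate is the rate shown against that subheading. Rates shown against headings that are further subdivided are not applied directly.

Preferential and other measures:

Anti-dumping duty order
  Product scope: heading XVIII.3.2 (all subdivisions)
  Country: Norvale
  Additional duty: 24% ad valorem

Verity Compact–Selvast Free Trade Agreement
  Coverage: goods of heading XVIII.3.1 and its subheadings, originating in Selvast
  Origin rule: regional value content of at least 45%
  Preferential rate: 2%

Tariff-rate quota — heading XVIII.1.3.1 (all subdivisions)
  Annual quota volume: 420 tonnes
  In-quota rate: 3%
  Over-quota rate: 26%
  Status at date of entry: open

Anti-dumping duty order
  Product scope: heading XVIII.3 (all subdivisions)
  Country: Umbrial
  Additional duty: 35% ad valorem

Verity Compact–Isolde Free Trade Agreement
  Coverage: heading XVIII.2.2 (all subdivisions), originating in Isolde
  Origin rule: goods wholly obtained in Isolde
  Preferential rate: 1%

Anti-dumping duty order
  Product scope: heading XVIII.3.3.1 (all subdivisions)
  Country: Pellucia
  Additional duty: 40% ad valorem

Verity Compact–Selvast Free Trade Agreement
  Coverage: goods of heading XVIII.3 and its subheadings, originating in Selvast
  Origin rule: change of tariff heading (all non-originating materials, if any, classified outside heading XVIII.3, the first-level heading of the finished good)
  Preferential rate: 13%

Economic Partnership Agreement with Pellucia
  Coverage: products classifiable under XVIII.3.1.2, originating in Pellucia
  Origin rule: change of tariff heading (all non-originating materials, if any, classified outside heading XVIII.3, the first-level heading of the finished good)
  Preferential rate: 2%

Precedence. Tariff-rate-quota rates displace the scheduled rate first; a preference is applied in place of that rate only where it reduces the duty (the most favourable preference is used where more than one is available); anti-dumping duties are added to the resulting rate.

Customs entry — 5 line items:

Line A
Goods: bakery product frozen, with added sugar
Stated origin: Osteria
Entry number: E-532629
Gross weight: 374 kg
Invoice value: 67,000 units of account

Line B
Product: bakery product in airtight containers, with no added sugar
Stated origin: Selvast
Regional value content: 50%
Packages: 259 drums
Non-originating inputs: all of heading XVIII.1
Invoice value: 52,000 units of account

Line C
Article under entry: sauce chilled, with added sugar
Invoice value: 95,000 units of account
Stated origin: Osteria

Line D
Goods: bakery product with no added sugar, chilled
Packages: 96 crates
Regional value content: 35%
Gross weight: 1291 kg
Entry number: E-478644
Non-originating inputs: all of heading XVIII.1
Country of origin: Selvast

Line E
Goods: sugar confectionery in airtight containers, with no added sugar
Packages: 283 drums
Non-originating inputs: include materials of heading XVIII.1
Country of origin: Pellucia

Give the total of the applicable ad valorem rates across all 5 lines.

96%

Line A: bakery product → XVIII.3; frozen → XVIII.3.1; with added sugar → XVIII.3.1.1. Scheduled 36%. No special measure applies. → 36%.
Line B: bakery product → XVIII.3; in airtight containers → XVIII.3.2; with no added sugar → XVIII.3.2.1. Scheduled 6%. Selvast agreement on XVIII.3.1: XVIII.3.2.1 not covered; Selvast agreement on XVIII.3: CTH met → 13% available; preference 13% not lower than 6% → no reduction. → 6%.
Line C: sauce → XVIII.2; chilled → XVIII.2.1; with added sugar → XVIII.2.1.2. Scheduled 31%. No special measure applies. → 31%.
Line D: bakery product → XVIII.3; chilled → XVIII.3.3; with no added sugar → XVIII.3.3.1. Scheduled 32%. Selvast agreement on XVIII.3.1: XVIII.3.3.1 not covered; Selvast agreement on XVIII.3: CTH met → 13% available; preferential 13%. → 13%.
Line E: sugar confectionery → XVIII.1; in airtight containers → XVIII.1.2; with no added sugar → XVIII.1.2.2. Scheduled 10%. Pellucia agreement on XVIII.3.1.2: XVIII.1.2.2 not covered. → 10%.
Sum: 36% + 6% + 31% + 13% + 10% = 96%.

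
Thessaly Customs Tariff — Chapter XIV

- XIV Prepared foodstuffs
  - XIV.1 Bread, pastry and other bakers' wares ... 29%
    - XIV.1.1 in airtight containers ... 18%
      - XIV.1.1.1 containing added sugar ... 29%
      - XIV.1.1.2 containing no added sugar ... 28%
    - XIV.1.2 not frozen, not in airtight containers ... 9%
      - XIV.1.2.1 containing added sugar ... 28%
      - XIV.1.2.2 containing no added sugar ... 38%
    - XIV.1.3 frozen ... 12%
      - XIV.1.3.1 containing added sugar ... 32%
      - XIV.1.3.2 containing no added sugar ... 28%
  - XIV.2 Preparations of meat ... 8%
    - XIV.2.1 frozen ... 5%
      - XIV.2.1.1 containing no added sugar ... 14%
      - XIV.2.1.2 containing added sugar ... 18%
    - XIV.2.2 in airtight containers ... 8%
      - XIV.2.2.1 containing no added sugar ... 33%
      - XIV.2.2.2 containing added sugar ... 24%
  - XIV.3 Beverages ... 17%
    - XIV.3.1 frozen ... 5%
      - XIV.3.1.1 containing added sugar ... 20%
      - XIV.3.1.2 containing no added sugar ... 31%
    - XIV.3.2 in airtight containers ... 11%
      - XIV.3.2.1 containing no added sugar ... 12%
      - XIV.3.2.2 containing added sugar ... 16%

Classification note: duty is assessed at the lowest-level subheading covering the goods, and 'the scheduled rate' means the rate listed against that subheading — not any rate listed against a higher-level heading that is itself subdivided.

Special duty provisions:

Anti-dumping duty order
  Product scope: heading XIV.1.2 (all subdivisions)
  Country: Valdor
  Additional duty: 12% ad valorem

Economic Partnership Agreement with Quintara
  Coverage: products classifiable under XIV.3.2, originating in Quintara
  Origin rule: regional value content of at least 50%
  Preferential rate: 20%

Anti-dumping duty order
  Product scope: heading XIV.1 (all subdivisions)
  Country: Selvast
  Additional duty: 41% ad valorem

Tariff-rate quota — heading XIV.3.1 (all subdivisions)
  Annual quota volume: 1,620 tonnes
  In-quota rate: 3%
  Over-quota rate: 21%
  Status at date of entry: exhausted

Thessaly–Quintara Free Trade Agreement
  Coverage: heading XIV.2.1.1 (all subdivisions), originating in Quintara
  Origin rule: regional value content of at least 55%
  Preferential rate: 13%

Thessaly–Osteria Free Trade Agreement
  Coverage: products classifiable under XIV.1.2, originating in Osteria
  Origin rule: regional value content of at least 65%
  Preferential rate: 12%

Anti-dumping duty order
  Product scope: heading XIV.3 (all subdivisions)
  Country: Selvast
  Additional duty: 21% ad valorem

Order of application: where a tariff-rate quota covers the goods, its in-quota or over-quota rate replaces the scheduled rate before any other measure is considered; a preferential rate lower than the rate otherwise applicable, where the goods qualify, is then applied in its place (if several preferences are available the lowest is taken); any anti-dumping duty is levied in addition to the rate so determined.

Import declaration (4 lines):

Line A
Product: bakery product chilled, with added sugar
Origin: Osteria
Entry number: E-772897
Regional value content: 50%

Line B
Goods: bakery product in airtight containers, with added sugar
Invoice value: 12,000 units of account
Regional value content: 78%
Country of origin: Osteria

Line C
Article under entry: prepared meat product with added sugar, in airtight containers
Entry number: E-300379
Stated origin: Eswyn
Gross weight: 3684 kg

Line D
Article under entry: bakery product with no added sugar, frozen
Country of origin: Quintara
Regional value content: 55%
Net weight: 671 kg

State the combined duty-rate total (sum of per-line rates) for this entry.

Line A: bakery product → XIV.1; chilled → XIV.1.2; with added sugar → XIV.1.2.1. Scheduled 28%. Osteria agreement on XIV.1.2: RVC < 65%. → 28%.
Line B: bakery product → XIV.1; in airtight containers → XIV.1.1; with added sugar → XIV.1.1.1. Scheduled 29%. Osteria agreement on XIV.1.2: XIV.1.1.1 not covered. → 29%.
Line C: prepared meat product → XIV.2; in airtight containers → XIV.2.2; with added sugar → XIV.2.2.2. Scheduled 24%. No special measure applies. → 24%.
Line D: bakery product → XIV.1; frozen → XIV.1.3; with no added sugar → XIV.1.3.2. Scheduled 28%. Quintara agreement on XIV.3.2: XIV.1.3.2 not covered; Quintara agreement on XIV.2.1.1: XIV.1.3.2 not covered. → 28%.
Sum: 28% + 29% + 24% + 28% = 109%.

109%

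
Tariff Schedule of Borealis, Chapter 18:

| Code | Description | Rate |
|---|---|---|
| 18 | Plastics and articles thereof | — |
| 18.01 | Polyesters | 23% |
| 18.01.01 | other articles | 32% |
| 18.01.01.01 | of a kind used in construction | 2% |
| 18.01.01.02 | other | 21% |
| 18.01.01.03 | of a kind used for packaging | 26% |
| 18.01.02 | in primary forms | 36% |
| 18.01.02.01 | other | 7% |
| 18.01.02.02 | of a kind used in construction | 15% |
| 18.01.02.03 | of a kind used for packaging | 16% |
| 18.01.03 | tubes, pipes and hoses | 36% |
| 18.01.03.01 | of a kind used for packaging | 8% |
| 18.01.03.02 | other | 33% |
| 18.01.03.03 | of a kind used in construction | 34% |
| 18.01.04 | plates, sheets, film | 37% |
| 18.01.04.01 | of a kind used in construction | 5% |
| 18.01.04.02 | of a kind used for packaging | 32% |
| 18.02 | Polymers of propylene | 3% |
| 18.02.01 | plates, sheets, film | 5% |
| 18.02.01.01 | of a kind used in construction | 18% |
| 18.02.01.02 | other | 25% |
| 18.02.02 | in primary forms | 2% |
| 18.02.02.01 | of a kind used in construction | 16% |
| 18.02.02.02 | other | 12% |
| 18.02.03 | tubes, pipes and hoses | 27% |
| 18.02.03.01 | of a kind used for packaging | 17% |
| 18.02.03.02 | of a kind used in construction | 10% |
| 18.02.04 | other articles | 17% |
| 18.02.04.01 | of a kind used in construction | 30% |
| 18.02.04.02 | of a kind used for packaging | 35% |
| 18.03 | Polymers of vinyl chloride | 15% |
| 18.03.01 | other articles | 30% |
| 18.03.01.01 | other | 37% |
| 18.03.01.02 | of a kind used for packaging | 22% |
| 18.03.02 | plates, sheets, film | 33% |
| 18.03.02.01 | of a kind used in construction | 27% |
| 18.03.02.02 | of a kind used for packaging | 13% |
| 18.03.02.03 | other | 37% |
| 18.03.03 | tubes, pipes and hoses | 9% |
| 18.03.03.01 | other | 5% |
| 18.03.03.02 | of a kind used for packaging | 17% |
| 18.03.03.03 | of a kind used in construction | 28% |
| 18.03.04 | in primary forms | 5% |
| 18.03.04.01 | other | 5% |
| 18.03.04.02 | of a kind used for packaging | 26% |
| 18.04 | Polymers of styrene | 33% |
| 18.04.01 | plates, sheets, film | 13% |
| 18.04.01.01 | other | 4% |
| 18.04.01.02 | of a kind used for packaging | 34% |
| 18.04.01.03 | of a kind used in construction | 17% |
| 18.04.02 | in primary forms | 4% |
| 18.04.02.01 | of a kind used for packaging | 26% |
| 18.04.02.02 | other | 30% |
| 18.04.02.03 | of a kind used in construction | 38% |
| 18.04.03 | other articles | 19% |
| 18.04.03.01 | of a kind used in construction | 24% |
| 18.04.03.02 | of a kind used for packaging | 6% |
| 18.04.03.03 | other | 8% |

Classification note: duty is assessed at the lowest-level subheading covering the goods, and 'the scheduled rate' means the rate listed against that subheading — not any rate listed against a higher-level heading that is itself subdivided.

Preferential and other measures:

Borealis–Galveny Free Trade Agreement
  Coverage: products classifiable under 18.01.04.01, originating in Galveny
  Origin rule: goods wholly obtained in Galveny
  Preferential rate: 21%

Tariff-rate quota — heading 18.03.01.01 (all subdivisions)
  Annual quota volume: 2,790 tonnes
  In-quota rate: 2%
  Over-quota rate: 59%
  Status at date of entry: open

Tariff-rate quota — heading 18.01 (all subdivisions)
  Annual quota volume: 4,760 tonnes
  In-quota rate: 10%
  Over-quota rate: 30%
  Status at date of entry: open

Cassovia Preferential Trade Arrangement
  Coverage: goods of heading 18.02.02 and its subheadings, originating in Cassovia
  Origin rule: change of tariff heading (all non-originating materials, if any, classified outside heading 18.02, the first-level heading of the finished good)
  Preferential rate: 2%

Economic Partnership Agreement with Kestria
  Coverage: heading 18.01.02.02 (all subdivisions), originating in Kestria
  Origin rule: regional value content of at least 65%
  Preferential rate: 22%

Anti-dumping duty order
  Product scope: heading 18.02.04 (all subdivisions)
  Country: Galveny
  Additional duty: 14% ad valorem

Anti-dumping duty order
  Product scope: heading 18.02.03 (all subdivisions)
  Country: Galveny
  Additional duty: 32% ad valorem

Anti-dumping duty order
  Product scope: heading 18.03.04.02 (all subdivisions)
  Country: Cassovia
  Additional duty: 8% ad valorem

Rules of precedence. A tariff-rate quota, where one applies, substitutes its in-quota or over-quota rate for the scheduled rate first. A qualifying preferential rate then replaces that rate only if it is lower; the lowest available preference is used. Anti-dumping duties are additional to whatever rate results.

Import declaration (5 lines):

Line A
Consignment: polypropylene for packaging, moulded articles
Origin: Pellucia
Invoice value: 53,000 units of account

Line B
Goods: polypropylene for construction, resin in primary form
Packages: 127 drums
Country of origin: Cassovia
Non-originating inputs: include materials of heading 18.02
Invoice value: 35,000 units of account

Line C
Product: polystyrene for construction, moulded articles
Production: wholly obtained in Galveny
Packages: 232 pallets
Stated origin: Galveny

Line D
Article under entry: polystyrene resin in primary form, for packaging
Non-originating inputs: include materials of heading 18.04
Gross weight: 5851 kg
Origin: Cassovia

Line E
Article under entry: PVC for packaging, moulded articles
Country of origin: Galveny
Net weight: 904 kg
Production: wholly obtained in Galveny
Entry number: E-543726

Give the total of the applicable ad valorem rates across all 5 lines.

Line A: polypropylene → 18.02; moulded articles → 18.02.04; for packaging → 18.02.04.02. Scheduled 35%. No special measure applies. → 35%.
Line B: polypropylene → 18.02; resin in primary form → 18.02.02; for construction → 18.02.02.01. Scheduled 16%. Cassovia agreement on 18.02.02: CTH not met. → 16%.
Line C: polystyrene → 18.04; moulded articles → 18.04.03; for construction → 18.04.03.01. Scheduled 24%. Galveny agreement on 18.01.04.01: 18.04.03.01 not covered. → 24%.
Line D: polystyrene → 18.04; resin in primary form → 18.04.02; for packaging → 18.04.02.01. Scheduled 26%. Cassovia agreement on 18.02.02: 18.04.02.01 not covered. → 26%.
Line E: PVC → 18.03; moulded articles → 18.03.01; for packaging → 18.03.01.02. Scheduled 22%. Galveny agreement on 18.01.04.01: 18.03.01.02 not covered. → 22%.
Sum: 35% + 16% + 24% + 26% + 22% = 123%.

123%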